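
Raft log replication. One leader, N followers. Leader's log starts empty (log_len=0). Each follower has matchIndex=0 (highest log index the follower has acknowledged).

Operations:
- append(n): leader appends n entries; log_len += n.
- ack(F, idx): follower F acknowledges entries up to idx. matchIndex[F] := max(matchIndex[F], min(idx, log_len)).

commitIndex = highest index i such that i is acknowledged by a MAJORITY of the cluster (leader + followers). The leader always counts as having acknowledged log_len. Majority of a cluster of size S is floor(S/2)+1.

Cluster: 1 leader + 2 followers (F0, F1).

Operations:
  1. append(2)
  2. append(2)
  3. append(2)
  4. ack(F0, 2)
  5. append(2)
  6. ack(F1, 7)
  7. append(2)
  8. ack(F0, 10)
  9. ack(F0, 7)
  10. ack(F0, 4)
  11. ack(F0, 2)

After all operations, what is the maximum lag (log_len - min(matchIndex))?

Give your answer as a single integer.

Answer: 3

Derivation:
Op 1: append 2 -> log_len=2
Op 2: append 2 -> log_len=4
Op 3: append 2 -> log_len=6
Op 4: F0 acks idx 2 -> match: F0=2 F1=0; commitIndex=2
Op 5: append 2 -> log_len=8
Op 6: F1 acks idx 7 -> match: F0=2 F1=7; commitIndex=7
Op 7: append 2 -> log_len=10
Op 8: F0 acks idx 10 -> match: F0=10 F1=7; commitIndex=10
Op 9: F0 acks idx 7 -> match: F0=10 F1=7; commitIndex=10
Op 10: F0 acks idx 4 -> match: F0=10 F1=7; commitIndex=10
Op 11: F0 acks idx 2 -> match: F0=10 F1=7; commitIndex=10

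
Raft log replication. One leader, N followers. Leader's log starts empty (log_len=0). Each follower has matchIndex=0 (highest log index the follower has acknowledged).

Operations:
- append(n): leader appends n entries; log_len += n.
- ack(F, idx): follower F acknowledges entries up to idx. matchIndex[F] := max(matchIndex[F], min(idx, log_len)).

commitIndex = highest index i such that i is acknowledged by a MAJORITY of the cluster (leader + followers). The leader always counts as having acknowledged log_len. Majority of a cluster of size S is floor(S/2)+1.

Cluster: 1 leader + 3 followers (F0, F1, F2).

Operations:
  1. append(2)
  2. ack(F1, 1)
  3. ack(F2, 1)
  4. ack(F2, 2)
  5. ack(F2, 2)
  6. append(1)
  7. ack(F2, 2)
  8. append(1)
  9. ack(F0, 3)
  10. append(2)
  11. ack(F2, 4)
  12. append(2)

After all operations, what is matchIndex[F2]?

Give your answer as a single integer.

Op 1: append 2 -> log_len=2
Op 2: F1 acks idx 1 -> match: F0=0 F1=1 F2=0; commitIndex=0
Op 3: F2 acks idx 1 -> match: F0=0 F1=1 F2=1; commitIndex=1
Op 4: F2 acks idx 2 -> match: F0=0 F1=1 F2=2; commitIndex=1
Op 5: F2 acks idx 2 -> match: F0=0 F1=1 F2=2; commitIndex=1
Op 6: append 1 -> log_len=3
Op 7: F2 acks idx 2 -> match: F0=0 F1=1 F2=2; commitIndex=1
Op 8: append 1 -> log_len=4
Op 9: F0 acks idx 3 -> match: F0=3 F1=1 F2=2; commitIndex=2
Op 10: append 2 -> log_len=6
Op 11: F2 acks idx 4 -> match: F0=3 F1=1 F2=4; commitIndex=3
Op 12: append 2 -> log_len=8

Answer: 4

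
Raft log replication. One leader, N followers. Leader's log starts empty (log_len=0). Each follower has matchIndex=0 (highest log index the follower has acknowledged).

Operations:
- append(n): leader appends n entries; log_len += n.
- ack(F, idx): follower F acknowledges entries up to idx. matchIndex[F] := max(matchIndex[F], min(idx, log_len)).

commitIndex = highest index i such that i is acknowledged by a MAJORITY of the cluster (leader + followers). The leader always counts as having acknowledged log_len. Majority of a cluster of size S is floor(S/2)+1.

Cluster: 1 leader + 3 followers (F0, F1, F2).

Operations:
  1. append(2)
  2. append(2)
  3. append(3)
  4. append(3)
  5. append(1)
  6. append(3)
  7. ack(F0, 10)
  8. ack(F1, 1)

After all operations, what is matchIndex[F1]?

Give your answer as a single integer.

Answer: 1

Derivation:
Op 1: append 2 -> log_len=2
Op 2: append 2 -> log_len=4
Op 3: append 3 -> log_len=7
Op 4: append 3 -> log_len=10
Op 5: append 1 -> log_len=11
Op 6: append 3 -> log_len=14
Op 7: F0 acks idx 10 -> match: F0=10 F1=0 F2=0; commitIndex=0
Op 8: F1 acks idx 1 -> match: F0=10 F1=1 F2=0; commitIndex=1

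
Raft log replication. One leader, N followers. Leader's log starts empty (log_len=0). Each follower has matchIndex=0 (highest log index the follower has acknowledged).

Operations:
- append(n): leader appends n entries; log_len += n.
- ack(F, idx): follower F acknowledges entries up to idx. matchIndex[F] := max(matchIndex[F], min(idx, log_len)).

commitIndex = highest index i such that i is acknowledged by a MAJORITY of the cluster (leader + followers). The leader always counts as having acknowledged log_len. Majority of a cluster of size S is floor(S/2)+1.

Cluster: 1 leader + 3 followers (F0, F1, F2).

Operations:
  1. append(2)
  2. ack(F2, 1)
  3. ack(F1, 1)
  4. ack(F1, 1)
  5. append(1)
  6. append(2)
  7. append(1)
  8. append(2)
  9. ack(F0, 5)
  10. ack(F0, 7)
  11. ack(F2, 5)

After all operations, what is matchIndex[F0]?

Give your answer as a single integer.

Op 1: append 2 -> log_len=2
Op 2: F2 acks idx 1 -> match: F0=0 F1=0 F2=1; commitIndex=0
Op 3: F1 acks idx 1 -> match: F0=0 F1=1 F2=1; commitIndex=1
Op 4: F1 acks idx 1 -> match: F0=0 F1=1 F2=1; commitIndex=1
Op 5: append 1 -> log_len=3
Op 6: append 2 -> log_len=5
Op 7: append 1 -> log_len=6
Op 8: append 2 -> log_len=8
Op 9: F0 acks idx 5 -> match: F0=5 F1=1 F2=1; commitIndex=1
Op 10: F0 acks idx 7 -> match: F0=7 F1=1 F2=1; commitIndex=1
Op 11: F2 acks idx 5 -> match: F0=7 F1=1 F2=5; commitIndex=5

Answer: 7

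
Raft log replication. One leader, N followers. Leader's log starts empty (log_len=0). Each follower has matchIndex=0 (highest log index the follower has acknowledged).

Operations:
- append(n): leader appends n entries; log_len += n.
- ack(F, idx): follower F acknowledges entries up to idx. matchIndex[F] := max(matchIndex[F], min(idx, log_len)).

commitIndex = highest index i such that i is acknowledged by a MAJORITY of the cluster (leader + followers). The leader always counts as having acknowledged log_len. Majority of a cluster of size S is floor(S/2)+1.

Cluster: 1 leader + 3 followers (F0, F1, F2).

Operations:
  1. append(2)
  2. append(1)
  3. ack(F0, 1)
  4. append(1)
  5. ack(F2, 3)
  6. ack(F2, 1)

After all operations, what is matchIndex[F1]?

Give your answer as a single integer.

Op 1: append 2 -> log_len=2
Op 2: append 1 -> log_len=3
Op 3: F0 acks idx 1 -> match: F0=1 F1=0 F2=0; commitIndex=0
Op 4: append 1 -> log_len=4
Op 5: F2 acks idx 3 -> match: F0=1 F1=0 F2=3; commitIndex=1
Op 6: F2 acks idx 1 -> match: F0=1 F1=0 F2=3; commitIndex=1

Answer: 0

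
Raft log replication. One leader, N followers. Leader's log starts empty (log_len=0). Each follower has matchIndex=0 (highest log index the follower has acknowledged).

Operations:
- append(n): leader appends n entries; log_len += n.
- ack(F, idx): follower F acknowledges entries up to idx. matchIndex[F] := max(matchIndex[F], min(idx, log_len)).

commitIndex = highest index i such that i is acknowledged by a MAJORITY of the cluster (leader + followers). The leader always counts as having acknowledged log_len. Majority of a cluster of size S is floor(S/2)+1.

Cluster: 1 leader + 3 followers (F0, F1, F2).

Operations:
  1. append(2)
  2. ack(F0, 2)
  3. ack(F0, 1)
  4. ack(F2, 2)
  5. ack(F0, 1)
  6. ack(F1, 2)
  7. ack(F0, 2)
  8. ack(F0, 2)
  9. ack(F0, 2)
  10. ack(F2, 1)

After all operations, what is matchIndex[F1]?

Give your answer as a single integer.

Op 1: append 2 -> log_len=2
Op 2: F0 acks idx 2 -> match: F0=2 F1=0 F2=0; commitIndex=0
Op 3: F0 acks idx 1 -> match: F0=2 F1=0 F2=0; commitIndex=0
Op 4: F2 acks idx 2 -> match: F0=2 F1=0 F2=2; commitIndex=2
Op 5: F0 acks idx 1 -> match: F0=2 F1=0 F2=2; commitIndex=2
Op 6: F1 acks idx 2 -> match: F0=2 F1=2 F2=2; commitIndex=2
Op 7: F0 acks idx 2 -> match: F0=2 F1=2 F2=2; commitIndex=2
Op 8: F0 acks idx 2 -> match: F0=2 F1=2 F2=2; commitIndex=2
Op 9: F0 acks idx 2 -> match: F0=2 F1=2 F2=2; commitIndex=2
Op 10: F2 acks idx 1 -> match: F0=2 F1=2 F2=2; commitIndex=2

Answer: 2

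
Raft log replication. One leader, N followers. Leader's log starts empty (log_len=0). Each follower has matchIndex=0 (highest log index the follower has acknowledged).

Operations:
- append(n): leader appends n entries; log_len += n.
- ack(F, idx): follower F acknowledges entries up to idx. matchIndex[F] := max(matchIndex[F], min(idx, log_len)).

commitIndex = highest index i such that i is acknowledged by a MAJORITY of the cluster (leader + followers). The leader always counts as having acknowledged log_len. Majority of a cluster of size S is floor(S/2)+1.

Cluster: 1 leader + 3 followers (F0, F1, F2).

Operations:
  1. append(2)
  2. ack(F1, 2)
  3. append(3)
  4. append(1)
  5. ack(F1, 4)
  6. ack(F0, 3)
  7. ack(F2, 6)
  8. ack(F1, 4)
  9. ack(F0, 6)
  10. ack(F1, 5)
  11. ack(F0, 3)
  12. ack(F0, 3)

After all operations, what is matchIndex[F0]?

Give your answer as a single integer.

Answer: 6

Derivation:
Op 1: append 2 -> log_len=2
Op 2: F1 acks idx 2 -> match: F0=0 F1=2 F2=0; commitIndex=0
Op 3: append 3 -> log_len=5
Op 4: append 1 -> log_len=6
Op 5: F1 acks idx 4 -> match: F0=0 F1=4 F2=0; commitIndex=0
Op 6: F0 acks idx 3 -> match: F0=3 F1=4 F2=0; commitIndex=3
Op 7: F2 acks idx 6 -> match: F0=3 F1=4 F2=6; commitIndex=4
Op 8: F1 acks idx 4 -> match: F0=3 F1=4 F2=6; commitIndex=4
Op 9: F0 acks idx 6 -> match: F0=6 F1=4 F2=6; commitIndex=6
Op 10: F1 acks idx 5 -> match: F0=6 F1=5 F2=6; commitIndex=6
Op 11: F0 acks idx 3 -> match: F0=6 F1=5 F2=6; commitIndex=6
Op 12: F0 acks idx 3 -> match: F0=6 F1=5 F2=6; commitIndex=6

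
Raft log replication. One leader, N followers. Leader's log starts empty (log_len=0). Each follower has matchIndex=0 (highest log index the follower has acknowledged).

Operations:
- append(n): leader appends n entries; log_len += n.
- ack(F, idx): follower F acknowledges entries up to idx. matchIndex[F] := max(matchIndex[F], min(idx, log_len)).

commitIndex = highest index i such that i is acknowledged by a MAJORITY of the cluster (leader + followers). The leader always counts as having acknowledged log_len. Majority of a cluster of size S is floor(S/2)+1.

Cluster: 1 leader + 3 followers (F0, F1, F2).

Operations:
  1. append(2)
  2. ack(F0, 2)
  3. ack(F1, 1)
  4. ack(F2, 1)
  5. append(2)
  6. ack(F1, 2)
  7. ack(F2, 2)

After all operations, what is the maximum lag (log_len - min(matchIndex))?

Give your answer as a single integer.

Op 1: append 2 -> log_len=2
Op 2: F0 acks idx 2 -> match: F0=2 F1=0 F2=0; commitIndex=0
Op 3: F1 acks idx 1 -> match: F0=2 F1=1 F2=0; commitIndex=1
Op 4: F2 acks idx 1 -> match: F0=2 F1=1 F2=1; commitIndex=1
Op 5: append 2 -> log_len=4
Op 6: F1 acks idx 2 -> match: F0=2 F1=2 F2=1; commitIndex=2
Op 7: F2 acks idx 2 -> match: F0=2 F1=2 F2=2; commitIndex=2

Answer: 2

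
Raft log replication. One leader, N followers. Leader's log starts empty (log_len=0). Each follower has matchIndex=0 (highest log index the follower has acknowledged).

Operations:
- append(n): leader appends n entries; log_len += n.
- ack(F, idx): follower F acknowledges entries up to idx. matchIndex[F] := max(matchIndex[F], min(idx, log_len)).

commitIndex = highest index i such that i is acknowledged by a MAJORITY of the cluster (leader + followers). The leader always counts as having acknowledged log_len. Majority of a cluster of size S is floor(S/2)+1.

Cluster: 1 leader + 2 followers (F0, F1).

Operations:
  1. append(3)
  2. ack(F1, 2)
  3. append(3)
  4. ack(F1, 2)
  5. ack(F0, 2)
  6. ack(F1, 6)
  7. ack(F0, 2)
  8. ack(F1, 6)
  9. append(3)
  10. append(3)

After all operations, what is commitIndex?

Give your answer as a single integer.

Op 1: append 3 -> log_len=3
Op 2: F1 acks idx 2 -> match: F0=0 F1=2; commitIndex=2
Op 3: append 3 -> log_len=6
Op 4: F1 acks idx 2 -> match: F0=0 F1=2; commitIndex=2
Op 5: F0 acks idx 2 -> match: F0=2 F1=2; commitIndex=2
Op 6: F1 acks idx 6 -> match: F0=2 F1=6; commitIndex=6
Op 7: F0 acks idx 2 -> match: F0=2 F1=6; commitIndex=6
Op 8: F1 acks idx 6 -> match: F0=2 F1=6; commitIndex=6
Op 9: append 3 -> log_len=9
Op 10: append 3 -> log_len=12

Answer: 6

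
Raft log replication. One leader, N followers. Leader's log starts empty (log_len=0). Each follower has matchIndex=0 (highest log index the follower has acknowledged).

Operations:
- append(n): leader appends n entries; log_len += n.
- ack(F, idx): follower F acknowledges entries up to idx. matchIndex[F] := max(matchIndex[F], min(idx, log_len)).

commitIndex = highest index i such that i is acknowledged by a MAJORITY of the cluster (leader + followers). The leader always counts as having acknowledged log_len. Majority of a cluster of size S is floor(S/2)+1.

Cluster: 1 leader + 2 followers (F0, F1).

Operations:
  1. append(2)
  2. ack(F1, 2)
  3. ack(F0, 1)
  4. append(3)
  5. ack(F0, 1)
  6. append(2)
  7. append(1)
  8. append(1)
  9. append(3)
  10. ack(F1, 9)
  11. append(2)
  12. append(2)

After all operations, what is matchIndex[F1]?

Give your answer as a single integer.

Answer: 9

Derivation:
Op 1: append 2 -> log_len=2
Op 2: F1 acks idx 2 -> match: F0=0 F1=2; commitIndex=2
Op 3: F0 acks idx 1 -> match: F0=1 F1=2; commitIndex=2
Op 4: append 3 -> log_len=5
Op 5: F0 acks idx 1 -> match: F0=1 F1=2; commitIndex=2
Op 6: append 2 -> log_len=7
Op 7: append 1 -> log_len=8
Op 8: append 1 -> log_len=9
Op 9: append 3 -> log_len=12
Op 10: F1 acks idx 9 -> match: F0=1 F1=9; commitIndex=9
Op 11: append 2 -> log_len=14
Op 12: append 2 -> log_len=16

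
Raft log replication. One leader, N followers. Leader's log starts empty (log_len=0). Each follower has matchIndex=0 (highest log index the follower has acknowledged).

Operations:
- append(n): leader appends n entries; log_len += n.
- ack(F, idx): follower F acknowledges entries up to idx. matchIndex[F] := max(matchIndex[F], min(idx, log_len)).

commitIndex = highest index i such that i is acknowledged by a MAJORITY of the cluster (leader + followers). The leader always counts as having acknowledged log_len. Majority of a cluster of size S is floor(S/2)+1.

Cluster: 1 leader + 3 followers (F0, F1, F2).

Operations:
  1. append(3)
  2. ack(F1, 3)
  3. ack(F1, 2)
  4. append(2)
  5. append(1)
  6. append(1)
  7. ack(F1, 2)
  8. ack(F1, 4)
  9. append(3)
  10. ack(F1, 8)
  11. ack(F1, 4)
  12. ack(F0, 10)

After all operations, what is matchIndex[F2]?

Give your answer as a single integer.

Op 1: append 3 -> log_len=3
Op 2: F1 acks idx 3 -> match: F0=0 F1=3 F2=0; commitIndex=0
Op 3: F1 acks idx 2 -> match: F0=0 F1=3 F2=0; commitIndex=0
Op 4: append 2 -> log_len=5
Op 5: append 1 -> log_len=6
Op 6: append 1 -> log_len=7
Op 7: F1 acks idx 2 -> match: F0=0 F1=3 F2=0; commitIndex=0
Op 8: F1 acks idx 4 -> match: F0=0 F1=4 F2=0; commitIndex=0
Op 9: append 3 -> log_len=10
Op 10: F1 acks idx 8 -> match: F0=0 F1=8 F2=0; commitIndex=0
Op 11: F1 acks idx 4 -> match: F0=0 F1=8 F2=0; commitIndex=0
Op 12: F0 acks idx 10 -> match: F0=10 F1=8 F2=0; commitIndex=8

Answer: 0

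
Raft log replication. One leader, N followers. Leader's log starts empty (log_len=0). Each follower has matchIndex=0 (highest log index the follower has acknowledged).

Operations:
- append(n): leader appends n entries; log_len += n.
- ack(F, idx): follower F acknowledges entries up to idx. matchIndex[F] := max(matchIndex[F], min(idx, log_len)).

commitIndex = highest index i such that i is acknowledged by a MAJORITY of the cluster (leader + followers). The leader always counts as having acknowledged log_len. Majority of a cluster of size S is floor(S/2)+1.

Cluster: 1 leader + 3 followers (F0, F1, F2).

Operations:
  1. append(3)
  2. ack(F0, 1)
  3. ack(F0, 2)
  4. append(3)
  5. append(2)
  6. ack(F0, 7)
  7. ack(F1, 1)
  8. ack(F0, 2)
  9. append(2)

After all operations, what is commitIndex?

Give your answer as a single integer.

Op 1: append 3 -> log_len=3
Op 2: F0 acks idx 1 -> match: F0=1 F1=0 F2=0; commitIndex=0
Op 3: F0 acks idx 2 -> match: F0=2 F1=0 F2=0; commitIndex=0
Op 4: append 3 -> log_len=6
Op 5: append 2 -> log_len=8
Op 6: F0 acks idx 7 -> match: F0=7 F1=0 F2=0; commitIndex=0
Op 7: F1 acks idx 1 -> match: F0=7 F1=1 F2=0; commitIndex=1
Op 8: F0 acks idx 2 -> match: F0=7 F1=1 F2=0; commitIndex=1
Op 9: append 2 -> log_len=10

Answer: 1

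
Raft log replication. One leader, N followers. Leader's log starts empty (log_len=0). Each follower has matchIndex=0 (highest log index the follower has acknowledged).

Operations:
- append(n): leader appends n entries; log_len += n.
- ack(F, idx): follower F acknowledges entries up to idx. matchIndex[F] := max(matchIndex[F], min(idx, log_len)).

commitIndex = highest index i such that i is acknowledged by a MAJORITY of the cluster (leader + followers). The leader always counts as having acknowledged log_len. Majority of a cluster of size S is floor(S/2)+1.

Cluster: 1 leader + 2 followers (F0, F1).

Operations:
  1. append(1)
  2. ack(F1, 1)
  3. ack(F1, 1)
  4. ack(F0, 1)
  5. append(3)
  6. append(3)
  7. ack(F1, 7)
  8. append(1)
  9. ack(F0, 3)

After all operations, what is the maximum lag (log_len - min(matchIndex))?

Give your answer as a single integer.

Answer: 5

Derivation:
Op 1: append 1 -> log_len=1
Op 2: F1 acks idx 1 -> match: F0=0 F1=1; commitIndex=1
Op 3: F1 acks idx 1 -> match: F0=0 F1=1; commitIndex=1
Op 4: F0 acks idx 1 -> match: F0=1 F1=1; commitIndex=1
Op 5: append 3 -> log_len=4
Op 6: append 3 -> log_len=7
Op 7: F1 acks idx 7 -> match: F0=1 F1=7; commitIndex=7
Op 8: append 1 -> log_len=8
Op 9: F0 acks idx 3 -> match: F0=3 F1=7; commitIndex=7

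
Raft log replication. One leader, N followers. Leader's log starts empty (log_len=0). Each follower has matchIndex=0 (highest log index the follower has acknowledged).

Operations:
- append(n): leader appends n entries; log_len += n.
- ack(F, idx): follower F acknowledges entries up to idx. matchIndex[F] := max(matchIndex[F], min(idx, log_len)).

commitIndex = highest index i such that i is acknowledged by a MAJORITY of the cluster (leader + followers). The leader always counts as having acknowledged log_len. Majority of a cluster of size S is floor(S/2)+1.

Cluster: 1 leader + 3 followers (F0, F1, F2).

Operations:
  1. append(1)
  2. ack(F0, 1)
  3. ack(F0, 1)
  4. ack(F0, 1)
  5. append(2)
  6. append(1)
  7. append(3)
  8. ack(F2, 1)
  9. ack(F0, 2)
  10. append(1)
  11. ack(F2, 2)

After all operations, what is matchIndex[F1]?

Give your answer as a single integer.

Op 1: append 1 -> log_len=1
Op 2: F0 acks idx 1 -> match: F0=1 F1=0 F2=0; commitIndex=0
Op 3: F0 acks idx 1 -> match: F0=1 F1=0 F2=0; commitIndex=0
Op 4: F0 acks idx 1 -> match: F0=1 F1=0 F2=0; commitIndex=0
Op 5: append 2 -> log_len=3
Op 6: append 1 -> log_len=4
Op 7: append 3 -> log_len=7
Op 8: F2 acks idx 1 -> match: F0=1 F1=0 F2=1; commitIndex=1
Op 9: F0 acks idx 2 -> match: F0=2 F1=0 F2=1; commitIndex=1
Op 10: append 1 -> log_len=8
Op 11: F2 acks idx 2 -> match: F0=2 F1=0 F2=2; commitIndex=2

Answer: 0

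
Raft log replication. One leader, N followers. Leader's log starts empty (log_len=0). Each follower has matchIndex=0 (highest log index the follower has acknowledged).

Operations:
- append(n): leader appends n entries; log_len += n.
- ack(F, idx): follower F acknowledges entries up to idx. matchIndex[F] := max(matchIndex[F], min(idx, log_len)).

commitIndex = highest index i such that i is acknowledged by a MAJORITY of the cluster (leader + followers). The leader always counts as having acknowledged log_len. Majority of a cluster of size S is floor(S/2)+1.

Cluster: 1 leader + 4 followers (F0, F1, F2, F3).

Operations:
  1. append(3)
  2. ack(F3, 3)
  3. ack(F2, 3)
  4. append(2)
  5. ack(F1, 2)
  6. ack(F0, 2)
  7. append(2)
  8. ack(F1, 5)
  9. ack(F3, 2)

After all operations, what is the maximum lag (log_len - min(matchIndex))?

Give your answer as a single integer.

Answer: 5

Derivation:
Op 1: append 3 -> log_len=3
Op 2: F3 acks idx 3 -> match: F0=0 F1=0 F2=0 F3=3; commitIndex=0
Op 3: F2 acks idx 3 -> match: F0=0 F1=0 F2=3 F3=3; commitIndex=3
Op 4: append 2 -> log_len=5
Op 5: F1 acks idx 2 -> match: F0=0 F1=2 F2=3 F3=3; commitIndex=3
Op 6: F0 acks idx 2 -> match: F0=2 F1=2 F2=3 F3=3; commitIndex=3
Op 7: append 2 -> log_len=7
Op 8: F1 acks idx 5 -> match: F0=2 F1=5 F2=3 F3=3; commitIndex=3
Op 9: F3 acks idx 2 -> match: F0=2 F1=5 F2=3 F3=3; commitIndex=3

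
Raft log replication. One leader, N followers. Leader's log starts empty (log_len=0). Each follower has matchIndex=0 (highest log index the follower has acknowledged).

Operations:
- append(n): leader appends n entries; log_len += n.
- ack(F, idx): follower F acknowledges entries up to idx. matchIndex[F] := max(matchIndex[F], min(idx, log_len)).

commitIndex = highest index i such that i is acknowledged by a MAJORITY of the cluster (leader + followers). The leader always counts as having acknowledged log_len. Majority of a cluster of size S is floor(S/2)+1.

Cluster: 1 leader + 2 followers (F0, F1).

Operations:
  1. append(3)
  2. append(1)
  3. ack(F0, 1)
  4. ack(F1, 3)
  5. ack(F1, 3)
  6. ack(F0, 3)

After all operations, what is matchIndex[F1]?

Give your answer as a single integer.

Op 1: append 3 -> log_len=3
Op 2: append 1 -> log_len=4
Op 3: F0 acks idx 1 -> match: F0=1 F1=0; commitIndex=1
Op 4: F1 acks idx 3 -> match: F0=1 F1=3; commitIndex=3
Op 5: F1 acks idx 3 -> match: F0=1 F1=3; commitIndex=3
Op 6: F0 acks idx 3 -> match: F0=3 F1=3; commitIndex=3

Answer: 3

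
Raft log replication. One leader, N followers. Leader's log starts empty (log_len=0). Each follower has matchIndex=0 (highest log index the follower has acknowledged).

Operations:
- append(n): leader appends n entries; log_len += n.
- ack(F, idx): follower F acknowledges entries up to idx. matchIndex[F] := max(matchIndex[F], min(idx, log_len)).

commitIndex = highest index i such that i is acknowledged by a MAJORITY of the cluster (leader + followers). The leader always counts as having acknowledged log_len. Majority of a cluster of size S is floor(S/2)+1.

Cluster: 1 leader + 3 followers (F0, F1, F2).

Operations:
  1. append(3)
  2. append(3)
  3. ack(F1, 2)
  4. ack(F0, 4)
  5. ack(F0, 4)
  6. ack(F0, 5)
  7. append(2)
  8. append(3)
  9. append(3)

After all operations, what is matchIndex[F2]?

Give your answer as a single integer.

Answer: 0

Derivation:
Op 1: append 3 -> log_len=3
Op 2: append 3 -> log_len=6
Op 3: F1 acks idx 2 -> match: F0=0 F1=2 F2=0; commitIndex=0
Op 4: F0 acks idx 4 -> match: F0=4 F1=2 F2=0; commitIndex=2
Op 5: F0 acks idx 4 -> match: F0=4 F1=2 F2=0; commitIndex=2
Op 6: F0 acks idx 5 -> match: F0=5 F1=2 F2=0; commitIndex=2
Op 7: append 2 -> log_len=8
Op 8: append 3 -> log_len=11
Op 9: append 3 -> log_len=14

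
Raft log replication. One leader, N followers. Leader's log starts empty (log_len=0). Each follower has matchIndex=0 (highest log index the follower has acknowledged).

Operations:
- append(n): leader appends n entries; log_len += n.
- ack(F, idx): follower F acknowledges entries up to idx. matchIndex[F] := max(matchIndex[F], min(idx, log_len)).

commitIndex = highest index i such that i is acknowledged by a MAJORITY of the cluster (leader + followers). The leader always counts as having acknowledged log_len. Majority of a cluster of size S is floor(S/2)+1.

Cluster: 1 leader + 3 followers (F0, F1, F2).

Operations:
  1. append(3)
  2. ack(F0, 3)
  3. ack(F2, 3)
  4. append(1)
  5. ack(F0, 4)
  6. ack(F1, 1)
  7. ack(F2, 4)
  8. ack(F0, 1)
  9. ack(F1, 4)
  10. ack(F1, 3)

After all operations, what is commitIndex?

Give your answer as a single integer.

Op 1: append 3 -> log_len=3
Op 2: F0 acks idx 3 -> match: F0=3 F1=0 F2=0; commitIndex=0
Op 3: F2 acks idx 3 -> match: F0=3 F1=0 F2=3; commitIndex=3
Op 4: append 1 -> log_len=4
Op 5: F0 acks idx 4 -> match: F0=4 F1=0 F2=3; commitIndex=3
Op 6: F1 acks idx 1 -> match: F0=4 F1=1 F2=3; commitIndex=3
Op 7: F2 acks idx 4 -> match: F0=4 F1=1 F2=4; commitIndex=4
Op 8: F0 acks idx 1 -> match: F0=4 F1=1 F2=4; commitIndex=4
Op 9: F1 acks idx 4 -> match: F0=4 F1=4 F2=4; commitIndex=4
Op 10: F1 acks idx 3 -> match: F0=4 F1=4 F2=4; commitIndex=4

Answer: 4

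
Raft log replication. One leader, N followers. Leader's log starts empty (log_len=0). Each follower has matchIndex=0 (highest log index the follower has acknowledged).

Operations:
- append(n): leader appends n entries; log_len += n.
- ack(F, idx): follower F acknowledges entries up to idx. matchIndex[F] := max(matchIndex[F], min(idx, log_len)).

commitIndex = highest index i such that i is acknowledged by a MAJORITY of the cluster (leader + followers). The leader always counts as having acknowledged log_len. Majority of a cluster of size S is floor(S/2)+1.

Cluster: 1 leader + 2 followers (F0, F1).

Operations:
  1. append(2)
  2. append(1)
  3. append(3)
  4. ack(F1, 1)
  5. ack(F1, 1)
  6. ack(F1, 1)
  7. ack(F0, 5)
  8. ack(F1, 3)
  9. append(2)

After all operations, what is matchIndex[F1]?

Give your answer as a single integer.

Answer: 3

Derivation:
Op 1: append 2 -> log_len=2
Op 2: append 1 -> log_len=3
Op 3: append 3 -> log_len=6
Op 4: F1 acks idx 1 -> match: F0=0 F1=1; commitIndex=1
Op 5: F1 acks idx 1 -> match: F0=0 F1=1; commitIndex=1
Op 6: F1 acks idx 1 -> match: F0=0 F1=1; commitIndex=1
Op 7: F0 acks idx 5 -> match: F0=5 F1=1; commitIndex=5
Op 8: F1 acks idx 3 -> match: F0=5 F1=3; commitIndex=5
Op 9: append 2 -> log_len=8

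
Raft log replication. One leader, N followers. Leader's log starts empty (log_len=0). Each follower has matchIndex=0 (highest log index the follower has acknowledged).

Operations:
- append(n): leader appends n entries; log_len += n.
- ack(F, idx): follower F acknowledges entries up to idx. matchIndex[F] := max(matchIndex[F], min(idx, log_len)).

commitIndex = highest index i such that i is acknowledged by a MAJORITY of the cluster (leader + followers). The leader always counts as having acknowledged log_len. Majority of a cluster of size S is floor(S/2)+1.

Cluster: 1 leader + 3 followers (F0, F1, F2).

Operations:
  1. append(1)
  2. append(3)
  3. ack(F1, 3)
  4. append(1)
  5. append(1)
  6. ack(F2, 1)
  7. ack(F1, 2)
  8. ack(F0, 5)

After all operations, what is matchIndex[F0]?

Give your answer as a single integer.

Answer: 5

Derivation:
Op 1: append 1 -> log_len=1
Op 2: append 3 -> log_len=4
Op 3: F1 acks idx 3 -> match: F0=0 F1=3 F2=0; commitIndex=0
Op 4: append 1 -> log_len=5
Op 5: append 1 -> log_len=6
Op 6: F2 acks idx 1 -> match: F0=0 F1=3 F2=1; commitIndex=1
Op 7: F1 acks idx 2 -> match: F0=0 F1=3 F2=1; commitIndex=1
Op 8: F0 acks idx 5 -> match: F0=5 F1=3 F2=1; commitIndex=3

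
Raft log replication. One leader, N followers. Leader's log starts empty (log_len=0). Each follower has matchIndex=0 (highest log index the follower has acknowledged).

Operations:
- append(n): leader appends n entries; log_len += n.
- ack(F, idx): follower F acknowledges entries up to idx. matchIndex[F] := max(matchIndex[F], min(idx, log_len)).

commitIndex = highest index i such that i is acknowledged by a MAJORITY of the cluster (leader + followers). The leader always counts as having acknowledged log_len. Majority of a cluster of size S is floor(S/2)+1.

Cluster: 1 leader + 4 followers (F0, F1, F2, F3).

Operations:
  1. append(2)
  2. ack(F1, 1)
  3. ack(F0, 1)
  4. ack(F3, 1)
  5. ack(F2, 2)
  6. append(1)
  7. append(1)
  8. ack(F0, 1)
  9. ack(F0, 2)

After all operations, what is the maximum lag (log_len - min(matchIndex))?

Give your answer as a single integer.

Op 1: append 2 -> log_len=2
Op 2: F1 acks idx 1 -> match: F0=0 F1=1 F2=0 F3=0; commitIndex=0
Op 3: F0 acks idx 1 -> match: F0=1 F1=1 F2=0 F3=0; commitIndex=1
Op 4: F3 acks idx 1 -> match: F0=1 F1=1 F2=0 F3=1; commitIndex=1
Op 5: F2 acks idx 2 -> match: F0=1 F1=1 F2=2 F3=1; commitIndex=1
Op 6: append 1 -> log_len=3
Op 7: append 1 -> log_len=4
Op 8: F0 acks idx 1 -> match: F0=1 F1=1 F2=2 F3=1; commitIndex=1
Op 9: F0 acks idx 2 -> match: F0=2 F1=1 F2=2 F3=1; commitIndex=2

Answer: 3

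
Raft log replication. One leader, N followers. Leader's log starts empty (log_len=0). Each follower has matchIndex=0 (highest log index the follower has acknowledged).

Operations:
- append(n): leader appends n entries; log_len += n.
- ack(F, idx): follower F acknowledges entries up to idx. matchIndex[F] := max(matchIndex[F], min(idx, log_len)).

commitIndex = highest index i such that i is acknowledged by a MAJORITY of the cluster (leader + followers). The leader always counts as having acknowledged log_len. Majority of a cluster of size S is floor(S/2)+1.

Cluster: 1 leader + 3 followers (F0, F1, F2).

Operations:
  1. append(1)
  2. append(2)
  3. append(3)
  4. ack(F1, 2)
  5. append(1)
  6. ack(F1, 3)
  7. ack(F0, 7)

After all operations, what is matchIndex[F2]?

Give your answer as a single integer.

Op 1: append 1 -> log_len=1
Op 2: append 2 -> log_len=3
Op 3: append 3 -> log_len=6
Op 4: F1 acks idx 2 -> match: F0=0 F1=2 F2=0; commitIndex=0
Op 5: append 1 -> log_len=7
Op 6: F1 acks idx 3 -> match: F0=0 F1=3 F2=0; commitIndex=0
Op 7: F0 acks idx 7 -> match: F0=7 F1=3 F2=0; commitIndex=3

Answer: 0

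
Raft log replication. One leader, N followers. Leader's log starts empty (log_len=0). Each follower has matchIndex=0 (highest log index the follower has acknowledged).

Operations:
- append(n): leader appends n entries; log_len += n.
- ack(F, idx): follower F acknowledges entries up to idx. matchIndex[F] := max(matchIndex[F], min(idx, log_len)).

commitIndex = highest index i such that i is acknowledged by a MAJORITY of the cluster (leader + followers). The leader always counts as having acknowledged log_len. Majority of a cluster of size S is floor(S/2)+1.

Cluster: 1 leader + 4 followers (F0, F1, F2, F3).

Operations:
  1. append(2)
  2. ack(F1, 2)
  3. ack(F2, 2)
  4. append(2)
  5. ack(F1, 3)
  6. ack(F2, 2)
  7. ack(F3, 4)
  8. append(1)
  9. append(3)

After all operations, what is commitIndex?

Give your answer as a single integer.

Answer: 3

Derivation:
Op 1: append 2 -> log_len=2
Op 2: F1 acks idx 2 -> match: F0=0 F1=2 F2=0 F3=0; commitIndex=0
Op 3: F2 acks idx 2 -> match: F0=0 F1=2 F2=2 F3=0; commitIndex=2
Op 4: append 2 -> log_len=4
Op 5: F1 acks idx 3 -> match: F0=0 F1=3 F2=2 F3=0; commitIndex=2
Op 6: F2 acks idx 2 -> match: F0=0 F1=3 F2=2 F3=0; commitIndex=2
Op 7: F3 acks idx 4 -> match: F0=0 F1=3 F2=2 F3=4; commitIndex=3
Op 8: append 1 -> log_len=5
Op 9: append 3 -> log_len=8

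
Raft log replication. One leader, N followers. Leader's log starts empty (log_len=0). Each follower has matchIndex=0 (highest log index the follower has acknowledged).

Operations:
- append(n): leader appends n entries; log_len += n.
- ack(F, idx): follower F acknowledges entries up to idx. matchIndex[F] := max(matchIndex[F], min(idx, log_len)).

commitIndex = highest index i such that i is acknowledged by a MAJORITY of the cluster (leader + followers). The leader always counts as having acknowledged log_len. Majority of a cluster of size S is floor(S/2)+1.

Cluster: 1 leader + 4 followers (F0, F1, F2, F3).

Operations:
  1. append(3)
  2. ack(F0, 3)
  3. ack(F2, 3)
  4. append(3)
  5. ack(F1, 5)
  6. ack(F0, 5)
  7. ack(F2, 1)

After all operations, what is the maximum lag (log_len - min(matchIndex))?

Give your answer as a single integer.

Answer: 6

Derivation:
Op 1: append 3 -> log_len=3
Op 2: F0 acks idx 3 -> match: F0=3 F1=0 F2=0 F3=0; commitIndex=0
Op 3: F2 acks idx 3 -> match: F0=3 F1=0 F2=3 F3=0; commitIndex=3
Op 4: append 3 -> log_len=6
Op 5: F1 acks idx 5 -> match: F0=3 F1=5 F2=3 F3=0; commitIndex=3
Op 6: F0 acks idx 5 -> match: F0=5 F1=5 F2=3 F3=0; commitIndex=5
Op 7: F2 acks idx 1 -> match: F0=5 F1=5 F2=3 F3=0; commitIndex=5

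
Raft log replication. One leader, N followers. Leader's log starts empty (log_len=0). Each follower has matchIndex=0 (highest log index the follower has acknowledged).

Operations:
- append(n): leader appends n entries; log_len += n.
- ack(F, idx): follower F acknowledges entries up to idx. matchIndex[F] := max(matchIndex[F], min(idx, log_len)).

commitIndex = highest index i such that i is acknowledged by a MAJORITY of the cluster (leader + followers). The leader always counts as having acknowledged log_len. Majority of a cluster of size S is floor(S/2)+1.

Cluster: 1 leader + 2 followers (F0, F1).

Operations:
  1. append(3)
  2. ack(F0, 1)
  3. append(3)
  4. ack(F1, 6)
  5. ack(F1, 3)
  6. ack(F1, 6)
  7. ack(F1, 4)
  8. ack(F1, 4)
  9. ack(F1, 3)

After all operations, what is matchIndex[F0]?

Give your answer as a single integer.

Op 1: append 3 -> log_len=3
Op 2: F0 acks idx 1 -> match: F0=1 F1=0; commitIndex=1
Op 3: append 3 -> log_len=6
Op 4: F1 acks idx 6 -> match: F0=1 F1=6; commitIndex=6
Op 5: F1 acks idx 3 -> match: F0=1 F1=6; commitIndex=6
Op 6: F1 acks idx 6 -> match: F0=1 F1=6; commitIndex=6
Op 7: F1 acks idx 4 -> match: F0=1 F1=6; commitIndex=6
Op 8: F1 acks idx 4 -> match: F0=1 F1=6; commitIndex=6
Op 9: F1 acks idx 3 -> match: F0=1 F1=6; commitIndex=6

Answer: 1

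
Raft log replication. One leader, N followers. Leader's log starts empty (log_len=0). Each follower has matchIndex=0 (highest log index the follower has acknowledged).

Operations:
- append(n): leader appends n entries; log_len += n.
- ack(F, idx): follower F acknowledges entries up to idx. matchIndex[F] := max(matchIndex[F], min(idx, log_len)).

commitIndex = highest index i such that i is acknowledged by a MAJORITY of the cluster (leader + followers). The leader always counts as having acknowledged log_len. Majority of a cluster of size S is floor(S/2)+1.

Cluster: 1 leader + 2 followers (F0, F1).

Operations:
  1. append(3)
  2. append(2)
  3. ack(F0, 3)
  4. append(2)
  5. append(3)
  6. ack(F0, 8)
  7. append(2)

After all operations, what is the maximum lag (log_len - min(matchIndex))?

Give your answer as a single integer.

Op 1: append 3 -> log_len=3
Op 2: append 2 -> log_len=5
Op 3: F0 acks idx 3 -> match: F0=3 F1=0; commitIndex=3
Op 4: append 2 -> log_len=7
Op 5: append 3 -> log_len=10
Op 6: F0 acks idx 8 -> match: F0=8 F1=0; commitIndex=8
Op 7: append 2 -> log_len=12

Answer: 12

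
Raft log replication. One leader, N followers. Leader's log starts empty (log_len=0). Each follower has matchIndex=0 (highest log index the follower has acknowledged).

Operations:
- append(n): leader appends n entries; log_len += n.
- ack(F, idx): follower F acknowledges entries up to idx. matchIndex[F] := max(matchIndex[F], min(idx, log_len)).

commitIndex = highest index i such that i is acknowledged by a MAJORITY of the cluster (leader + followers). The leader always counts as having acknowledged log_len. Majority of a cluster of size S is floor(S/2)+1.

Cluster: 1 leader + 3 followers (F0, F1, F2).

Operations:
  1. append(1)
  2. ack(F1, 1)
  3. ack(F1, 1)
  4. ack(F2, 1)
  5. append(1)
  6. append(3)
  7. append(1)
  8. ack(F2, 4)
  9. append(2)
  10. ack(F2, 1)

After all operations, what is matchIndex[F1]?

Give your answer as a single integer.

Op 1: append 1 -> log_len=1
Op 2: F1 acks idx 1 -> match: F0=0 F1=1 F2=0; commitIndex=0
Op 3: F1 acks idx 1 -> match: F0=0 F1=1 F2=0; commitIndex=0
Op 4: F2 acks idx 1 -> match: F0=0 F1=1 F2=1; commitIndex=1
Op 5: append 1 -> log_len=2
Op 6: append 3 -> log_len=5
Op 7: append 1 -> log_len=6
Op 8: F2 acks idx 4 -> match: F0=0 F1=1 F2=4; commitIndex=1
Op 9: append 2 -> log_len=8
Op 10: F2 acks idx 1 -> match: F0=0 F1=1 F2=4; commitIndex=1

Answer: 1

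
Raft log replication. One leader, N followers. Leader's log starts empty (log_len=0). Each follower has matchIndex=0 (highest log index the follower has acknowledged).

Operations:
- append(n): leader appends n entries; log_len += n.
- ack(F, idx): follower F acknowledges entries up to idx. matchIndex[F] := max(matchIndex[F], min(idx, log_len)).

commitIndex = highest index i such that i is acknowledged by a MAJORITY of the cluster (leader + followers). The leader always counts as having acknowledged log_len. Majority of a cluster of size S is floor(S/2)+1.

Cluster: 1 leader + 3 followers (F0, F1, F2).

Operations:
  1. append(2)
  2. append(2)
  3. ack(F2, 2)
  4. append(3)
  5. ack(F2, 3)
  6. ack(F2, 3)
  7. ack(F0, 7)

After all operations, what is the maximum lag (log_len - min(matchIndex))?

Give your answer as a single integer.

Op 1: append 2 -> log_len=2
Op 2: append 2 -> log_len=4
Op 3: F2 acks idx 2 -> match: F0=0 F1=0 F2=2; commitIndex=0
Op 4: append 3 -> log_len=7
Op 5: F2 acks idx 3 -> match: F0=0 F1=0 F2=3; commitIndex=0
Op 6: F2 acks idx 3 -> match: F0=0 F1=0 F2=3; commitIndex=0
Op 7: F0 acks idx 7 -> match: F0=7 F1=0 F2=3; commitIndex=3

Answer: 7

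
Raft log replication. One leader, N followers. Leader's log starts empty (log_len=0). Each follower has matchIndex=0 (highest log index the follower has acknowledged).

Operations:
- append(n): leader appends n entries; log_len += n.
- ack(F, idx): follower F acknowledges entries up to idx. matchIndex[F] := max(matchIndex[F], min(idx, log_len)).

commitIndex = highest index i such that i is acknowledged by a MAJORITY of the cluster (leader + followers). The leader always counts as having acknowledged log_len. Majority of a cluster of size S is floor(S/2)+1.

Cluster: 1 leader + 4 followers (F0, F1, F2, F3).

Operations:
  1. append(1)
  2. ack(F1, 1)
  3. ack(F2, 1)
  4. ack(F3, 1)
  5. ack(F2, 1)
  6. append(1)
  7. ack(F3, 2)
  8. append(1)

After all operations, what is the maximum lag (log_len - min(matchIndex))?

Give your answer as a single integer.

Op 1: append 1 -> log_len=1
Op 2: F1 acks idx 1 -> match: F0=0 F1=1 F2=0 F3=0; commitIndex=0
Op 3: F2 acks idx 1 -> match: F0=0 F1=1 F2=1 F3=0; commitIndex=1
Op 4: F3 acks idx 1 -> match: F0=0 F1=1 F2=1 F3=1; commitIndex=1
Op 5: F2 acks idx 1 -> match: F0=0 F1=1 F2=1 F3=1; commitIndex=1
Op 6: append 1 -> log_len=2
Op 7: F3 acks idx 2 -> match: F0=0 F1=1 F2=1 F3=2; commitIndex=1
Op 8: append 1 -> log_len=3

Answer: 3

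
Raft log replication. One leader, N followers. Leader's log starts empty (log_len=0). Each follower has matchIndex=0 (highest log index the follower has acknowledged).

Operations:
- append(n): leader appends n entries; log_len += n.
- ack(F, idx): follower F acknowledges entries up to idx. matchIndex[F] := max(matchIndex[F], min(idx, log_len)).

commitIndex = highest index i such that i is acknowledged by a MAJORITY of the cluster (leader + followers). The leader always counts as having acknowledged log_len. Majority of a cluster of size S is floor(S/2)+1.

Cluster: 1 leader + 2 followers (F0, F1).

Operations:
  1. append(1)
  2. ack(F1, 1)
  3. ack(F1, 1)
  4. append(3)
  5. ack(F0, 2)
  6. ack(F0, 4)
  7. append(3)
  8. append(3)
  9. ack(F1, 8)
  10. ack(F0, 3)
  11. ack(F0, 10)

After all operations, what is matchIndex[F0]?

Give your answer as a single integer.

Answer: 10

Derivation:
Op 1: append 1 -> log_len=1
Op 2: F1 acks idx 1 -> match: F0=0 F1=1; commitIndex=1
Op 3: F1 acks idx 1 -> match: F0=0 F1=1; commitIndex=1
Op 4: append 3 -> log_len=4
Op 5: F0 acks idx 2 -> match: F0=2 F1=1; commitIndex=2
Op 6: F0 acks idx 4 -> match: F0=4 F1=1; commitIndex=4
Op 7: append 3 -> log_len=7
Op 8: append 3 -> log_len=10
Op 9: F1 acks idx 8 -> match: F0=4 F1=8; commitIndex=8
Op 10: F0 acks idx 3 -> match: F0=4 F1=8; commitIndex=8
Op 11: F0 acks idx 10 -> match: F0=10 F1=8; commitIndex=10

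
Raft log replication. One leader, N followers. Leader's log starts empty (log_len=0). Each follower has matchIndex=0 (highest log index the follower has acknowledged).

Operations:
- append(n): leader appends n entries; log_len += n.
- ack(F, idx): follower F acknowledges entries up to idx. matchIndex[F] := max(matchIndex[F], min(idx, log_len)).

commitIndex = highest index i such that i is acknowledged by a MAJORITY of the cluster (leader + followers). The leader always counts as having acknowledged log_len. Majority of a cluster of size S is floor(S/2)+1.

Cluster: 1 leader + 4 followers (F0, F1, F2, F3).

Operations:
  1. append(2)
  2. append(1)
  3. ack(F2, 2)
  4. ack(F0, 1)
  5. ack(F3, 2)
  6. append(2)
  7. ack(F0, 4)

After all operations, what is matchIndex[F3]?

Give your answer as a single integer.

Answer: 2

Derivation:
Op 1: append 2 -> log_len=2
Op 2: append 1 -> log_len=3
Op 3: F2 acks idx 2 -> match: F0=0 F1=0 F2=2 F3=0; commitIndex=0
Op 4: F0 acks idx 1 -> match: F0=1 F1=0 F2=2 F3=0; commitIndex=1
Op 5: F3 acks idx 2 -> match: F0=1 F1=0 F2=2 F3=2; commitIndex=2
Op 6: append 2 -> log_len=5
Op 7: F0 acks idx 4 -> match: F0=4 F1=0 F2=2 F3=2; commitIndex=2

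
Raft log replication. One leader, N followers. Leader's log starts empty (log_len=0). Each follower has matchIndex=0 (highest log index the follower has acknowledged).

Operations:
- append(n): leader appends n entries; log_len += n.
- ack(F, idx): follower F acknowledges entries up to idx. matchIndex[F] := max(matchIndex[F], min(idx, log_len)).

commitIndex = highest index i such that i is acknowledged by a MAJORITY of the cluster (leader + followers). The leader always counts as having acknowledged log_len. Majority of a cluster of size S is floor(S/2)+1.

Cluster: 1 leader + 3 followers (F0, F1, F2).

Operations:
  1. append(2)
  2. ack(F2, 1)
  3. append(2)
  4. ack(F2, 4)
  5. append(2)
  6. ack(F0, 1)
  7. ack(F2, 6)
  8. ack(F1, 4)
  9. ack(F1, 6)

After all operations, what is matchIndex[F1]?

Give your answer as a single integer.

Op 1: append 2 -> log_len=2
Op 2: F2 acks idx 1 -> match: F0=0 F1=0 F2=1; commitIndex=0
Op 3: append 2 -> log_len=4
Op 4: F2 acks idx 4 -> match: F0=0 F1=0 F2=4; commitIndex=0
Op 5: append 2 -> log_len=6
Op 6: F0 acks idx 1 -> match: F0=1 F1=0 F2=4; commitIndex=1
Op 7: F2 acks idx 6 -> match: F0=1 F1=0 F2=6; commitIndex=1
Op 8: F1 acks idx 4 -> match: F0=1 F1=4 F2=6; commitIndex=4
Op 9: F1 acks idx 6 -> match: F0=1 F1=6 F2=6; commitIndex=6

Answer: 6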